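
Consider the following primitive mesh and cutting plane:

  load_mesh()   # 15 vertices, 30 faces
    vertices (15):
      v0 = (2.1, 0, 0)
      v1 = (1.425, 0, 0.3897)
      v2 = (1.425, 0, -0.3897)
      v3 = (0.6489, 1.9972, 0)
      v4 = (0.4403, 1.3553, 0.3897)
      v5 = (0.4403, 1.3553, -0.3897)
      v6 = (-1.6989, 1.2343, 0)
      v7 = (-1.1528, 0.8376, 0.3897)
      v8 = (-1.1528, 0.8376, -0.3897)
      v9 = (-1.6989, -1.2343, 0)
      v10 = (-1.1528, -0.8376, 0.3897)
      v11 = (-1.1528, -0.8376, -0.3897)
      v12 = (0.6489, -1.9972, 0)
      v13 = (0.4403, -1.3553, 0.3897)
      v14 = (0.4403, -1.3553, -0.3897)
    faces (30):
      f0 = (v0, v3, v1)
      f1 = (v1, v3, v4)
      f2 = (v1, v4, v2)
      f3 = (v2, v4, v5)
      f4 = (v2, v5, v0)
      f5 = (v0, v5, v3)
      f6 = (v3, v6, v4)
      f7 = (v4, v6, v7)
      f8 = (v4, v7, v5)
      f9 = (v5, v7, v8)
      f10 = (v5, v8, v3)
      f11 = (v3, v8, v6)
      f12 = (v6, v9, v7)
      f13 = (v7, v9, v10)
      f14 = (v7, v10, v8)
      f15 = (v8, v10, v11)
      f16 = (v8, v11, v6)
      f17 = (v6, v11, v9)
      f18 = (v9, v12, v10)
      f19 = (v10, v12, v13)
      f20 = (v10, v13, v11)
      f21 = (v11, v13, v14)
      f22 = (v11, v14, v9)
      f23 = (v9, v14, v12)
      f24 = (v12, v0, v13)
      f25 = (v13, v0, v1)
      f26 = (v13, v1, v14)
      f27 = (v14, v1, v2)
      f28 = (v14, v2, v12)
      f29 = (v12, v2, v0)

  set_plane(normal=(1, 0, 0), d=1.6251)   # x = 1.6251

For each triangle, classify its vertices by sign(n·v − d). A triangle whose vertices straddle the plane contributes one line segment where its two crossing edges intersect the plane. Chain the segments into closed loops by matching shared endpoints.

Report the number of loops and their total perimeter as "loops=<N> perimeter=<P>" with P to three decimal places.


loops=1 perimeter=2.835

Straddling triangles (6 of 30):
  (v0,v3,v1) [+--] → (1.6251, 0.653622, 0)–(1.6251, 0, 0.274176)  len=0.7088
  (v2,v5,v0) [--+] → (1.6251, 0.3878, -0.111507)–(1.6251, 0, -0.274176)  len=0.4205
  (v0,v5,v3) [+--] → (1.6251, 0.3878, -0.111507)–(1.6251, 0.653622, 0)  len=0.2883
  (v12,v0,v13) [-+-] → (1.6251, -0.653622, 0)–(1.6251, -0.3878, 0.111507)  len=0.2883
  (v13,v0,v1) [-+-] → (1.6251, -0.3878, 0.111507)–(1.6251, 0, 0.274176)  len=0.4205
  (v12,v2,v0) [--+] → (1.6251, 0, -0.274176)–(1.6251, -0.653622, 0)  len=0.7088

Chained into 1 loop(s):
  loop 1: 6 segments, perimeter = 2.8352
Total perimeter = 2.835


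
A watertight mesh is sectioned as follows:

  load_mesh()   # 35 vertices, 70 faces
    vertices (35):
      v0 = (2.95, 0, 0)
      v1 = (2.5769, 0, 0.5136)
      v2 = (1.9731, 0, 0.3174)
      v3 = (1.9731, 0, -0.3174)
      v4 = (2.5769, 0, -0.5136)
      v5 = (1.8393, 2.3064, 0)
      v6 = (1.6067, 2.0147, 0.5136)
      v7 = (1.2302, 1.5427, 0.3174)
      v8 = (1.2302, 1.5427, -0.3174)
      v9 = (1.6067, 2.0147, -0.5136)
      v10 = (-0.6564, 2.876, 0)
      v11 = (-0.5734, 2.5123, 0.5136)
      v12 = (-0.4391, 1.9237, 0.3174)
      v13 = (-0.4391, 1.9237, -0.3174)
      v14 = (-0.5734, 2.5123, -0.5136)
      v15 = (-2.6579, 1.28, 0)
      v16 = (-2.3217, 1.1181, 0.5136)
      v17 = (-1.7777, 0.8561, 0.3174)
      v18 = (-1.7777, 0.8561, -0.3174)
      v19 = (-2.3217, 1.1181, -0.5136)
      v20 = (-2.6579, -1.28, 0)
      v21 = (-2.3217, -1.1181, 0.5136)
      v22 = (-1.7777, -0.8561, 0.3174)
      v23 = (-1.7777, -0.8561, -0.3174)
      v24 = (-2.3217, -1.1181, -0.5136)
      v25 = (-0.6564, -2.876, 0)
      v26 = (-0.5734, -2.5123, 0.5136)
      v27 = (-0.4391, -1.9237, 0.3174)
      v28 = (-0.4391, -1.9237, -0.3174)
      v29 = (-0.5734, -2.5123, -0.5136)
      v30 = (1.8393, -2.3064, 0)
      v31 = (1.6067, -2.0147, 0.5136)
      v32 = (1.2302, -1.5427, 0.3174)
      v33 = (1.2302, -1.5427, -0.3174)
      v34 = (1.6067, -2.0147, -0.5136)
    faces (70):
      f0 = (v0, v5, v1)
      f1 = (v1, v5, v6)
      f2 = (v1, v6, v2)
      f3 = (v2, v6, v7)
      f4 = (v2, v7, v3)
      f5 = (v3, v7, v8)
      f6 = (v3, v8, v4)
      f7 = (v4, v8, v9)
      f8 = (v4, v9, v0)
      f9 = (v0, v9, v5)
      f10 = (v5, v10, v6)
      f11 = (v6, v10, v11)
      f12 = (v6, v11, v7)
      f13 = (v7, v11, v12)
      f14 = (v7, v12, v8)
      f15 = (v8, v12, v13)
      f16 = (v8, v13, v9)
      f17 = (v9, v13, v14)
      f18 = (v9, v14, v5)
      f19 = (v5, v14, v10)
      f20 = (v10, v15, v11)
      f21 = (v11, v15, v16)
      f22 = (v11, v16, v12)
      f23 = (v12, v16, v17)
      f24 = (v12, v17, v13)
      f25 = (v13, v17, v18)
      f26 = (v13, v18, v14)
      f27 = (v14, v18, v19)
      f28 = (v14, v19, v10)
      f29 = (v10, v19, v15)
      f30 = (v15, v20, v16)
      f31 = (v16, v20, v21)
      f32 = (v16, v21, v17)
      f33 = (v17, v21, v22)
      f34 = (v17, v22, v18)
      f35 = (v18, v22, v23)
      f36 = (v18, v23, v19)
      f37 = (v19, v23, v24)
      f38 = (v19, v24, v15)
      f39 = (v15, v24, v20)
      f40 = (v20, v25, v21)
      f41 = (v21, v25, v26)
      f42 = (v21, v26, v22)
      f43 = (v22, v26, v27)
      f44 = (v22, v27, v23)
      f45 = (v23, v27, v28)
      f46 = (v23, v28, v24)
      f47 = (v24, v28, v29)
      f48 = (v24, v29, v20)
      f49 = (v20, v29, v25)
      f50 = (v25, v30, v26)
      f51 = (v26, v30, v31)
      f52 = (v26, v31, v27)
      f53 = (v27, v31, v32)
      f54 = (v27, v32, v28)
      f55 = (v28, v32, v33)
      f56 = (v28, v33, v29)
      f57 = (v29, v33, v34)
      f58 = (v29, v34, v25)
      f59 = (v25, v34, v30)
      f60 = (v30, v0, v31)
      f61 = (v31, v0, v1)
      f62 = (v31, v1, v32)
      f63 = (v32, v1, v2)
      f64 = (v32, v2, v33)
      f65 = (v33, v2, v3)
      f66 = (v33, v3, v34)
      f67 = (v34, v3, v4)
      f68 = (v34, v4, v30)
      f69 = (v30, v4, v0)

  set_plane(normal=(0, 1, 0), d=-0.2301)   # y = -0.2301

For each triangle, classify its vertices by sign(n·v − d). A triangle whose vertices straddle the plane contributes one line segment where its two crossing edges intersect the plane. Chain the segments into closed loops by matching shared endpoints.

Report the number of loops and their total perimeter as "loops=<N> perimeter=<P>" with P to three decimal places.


loops=2 perimeter=6.193

Straddling triangles (20 of 70):
  (v15,v20,v16) [+-+] → (-2.6579, -0.2301, 0)–(-2.51071, -0.2301, 0.224857)  len=0.2687
  (v16,v20,v21) [+--] → (-2.51071, -0.2301, 0.224857)–(-2.3217, -0.2301, 0.5136)  len=0.3451
  (v16,v21,v17) [+-+] → (-2.3217, -0.2301, 0.5136)–(-2.07701, -0.2301, 0.425349)  len=0.2601
  (v17,v21,v22) [+--] → (-2.07701, -0.2301, 0.425349)–(-1.7777, -0.2301, 0.3174)  len=0.3182
  (v17,v22,v18) [+-+] → (-1.7777, -0.2301, 0.3174)–(-1.7777, -0.2301, 0.0853098)  len=0.2321
  (v18,v22,v23) [+--] → (-1.7777, -0.2301, 0.0853098)–(-1.7777, -0.2301, -0.3174)  len=0.4027
  (v18,v23,v19) [+-+] → (-1.7777, -0.2301, -0.3174)–(-1.9502, -0.2301, -0.379613)  len=0.1834
  (v19,v23,v24) [+--] → (-1.9502, -0.2301, -0.379613)–(-2.3217, -0.2301, -0.5136)  len=0.3949
  (v19,v24,v15) [+-+] → (-2.3217, -0.2301, -0.5136)–(-2.44619, -0.2301, -0.323417)  len=0.2273
  (v15,v24,v20) [+--] → (-2.44619, -0.2301, -0.323417)–(-2.6579, -0.2301, 0)  len=0.3865
  (v30,v0,v31) [-+-] → (2.83919, -0.2301, 0)–(2.79658, -0.2301, 0.0586585)  len=0.0725
  (v31,v0,v1) [-++] → (2.79658, -0.2301, 0.0586585)–(2.46609, -0.2301, 0.5136)  len=0.5623
  (v31,v1,v32) [-+-] → (2.46609, -0.2301, 0.5136)–(2.37603, -0.2301, 0.484336)  len=0.0947
  (v32,v1,v2) [-++] → (2.37603, -0.2301, 0.484336)–(1.86229, -0.2301, 0.3174)  len=0.5402
  (v32,v2,v33) [-+-] → (1.86229, -0.2301, 0.3174)–(1.86229, -0.2301, 0.222717)  len=0.0947
  (v33,v2,v3) [-++] → (1.86229, -0.2301, 0.222717)–(1.86229, -0.2301, -0.3174)  len=0.5401
  (v33,v3,v34) [-+-] → (1.86229, -0.2301, -0.3174)–(1.93125, -0.2301, -0.339808)  len=0.0725
  (v34,v3,v4) [-++] → (1.93125, -0.2301, -0.339808)–(2.46609, -0.2301, -0.5136)  len=0.5624
  (v34,v4,v30) [-+-] → (2.46609, -0.2301, -0.5136)–(2.50331, -0.2301, -0.46236)  len=0.0633
  (v30,v4,v0) [-++] → (2.50331, -0.2301, -0.46236)–(2.83919, -0.2301, 0)  len=0.5715

Chained into 2 loop(s):
  loop 1: 10 segments, perimeter = 3.0191
  loop 2: 10 segments, perimeter = 3.1742
Total perimeter = 6.193


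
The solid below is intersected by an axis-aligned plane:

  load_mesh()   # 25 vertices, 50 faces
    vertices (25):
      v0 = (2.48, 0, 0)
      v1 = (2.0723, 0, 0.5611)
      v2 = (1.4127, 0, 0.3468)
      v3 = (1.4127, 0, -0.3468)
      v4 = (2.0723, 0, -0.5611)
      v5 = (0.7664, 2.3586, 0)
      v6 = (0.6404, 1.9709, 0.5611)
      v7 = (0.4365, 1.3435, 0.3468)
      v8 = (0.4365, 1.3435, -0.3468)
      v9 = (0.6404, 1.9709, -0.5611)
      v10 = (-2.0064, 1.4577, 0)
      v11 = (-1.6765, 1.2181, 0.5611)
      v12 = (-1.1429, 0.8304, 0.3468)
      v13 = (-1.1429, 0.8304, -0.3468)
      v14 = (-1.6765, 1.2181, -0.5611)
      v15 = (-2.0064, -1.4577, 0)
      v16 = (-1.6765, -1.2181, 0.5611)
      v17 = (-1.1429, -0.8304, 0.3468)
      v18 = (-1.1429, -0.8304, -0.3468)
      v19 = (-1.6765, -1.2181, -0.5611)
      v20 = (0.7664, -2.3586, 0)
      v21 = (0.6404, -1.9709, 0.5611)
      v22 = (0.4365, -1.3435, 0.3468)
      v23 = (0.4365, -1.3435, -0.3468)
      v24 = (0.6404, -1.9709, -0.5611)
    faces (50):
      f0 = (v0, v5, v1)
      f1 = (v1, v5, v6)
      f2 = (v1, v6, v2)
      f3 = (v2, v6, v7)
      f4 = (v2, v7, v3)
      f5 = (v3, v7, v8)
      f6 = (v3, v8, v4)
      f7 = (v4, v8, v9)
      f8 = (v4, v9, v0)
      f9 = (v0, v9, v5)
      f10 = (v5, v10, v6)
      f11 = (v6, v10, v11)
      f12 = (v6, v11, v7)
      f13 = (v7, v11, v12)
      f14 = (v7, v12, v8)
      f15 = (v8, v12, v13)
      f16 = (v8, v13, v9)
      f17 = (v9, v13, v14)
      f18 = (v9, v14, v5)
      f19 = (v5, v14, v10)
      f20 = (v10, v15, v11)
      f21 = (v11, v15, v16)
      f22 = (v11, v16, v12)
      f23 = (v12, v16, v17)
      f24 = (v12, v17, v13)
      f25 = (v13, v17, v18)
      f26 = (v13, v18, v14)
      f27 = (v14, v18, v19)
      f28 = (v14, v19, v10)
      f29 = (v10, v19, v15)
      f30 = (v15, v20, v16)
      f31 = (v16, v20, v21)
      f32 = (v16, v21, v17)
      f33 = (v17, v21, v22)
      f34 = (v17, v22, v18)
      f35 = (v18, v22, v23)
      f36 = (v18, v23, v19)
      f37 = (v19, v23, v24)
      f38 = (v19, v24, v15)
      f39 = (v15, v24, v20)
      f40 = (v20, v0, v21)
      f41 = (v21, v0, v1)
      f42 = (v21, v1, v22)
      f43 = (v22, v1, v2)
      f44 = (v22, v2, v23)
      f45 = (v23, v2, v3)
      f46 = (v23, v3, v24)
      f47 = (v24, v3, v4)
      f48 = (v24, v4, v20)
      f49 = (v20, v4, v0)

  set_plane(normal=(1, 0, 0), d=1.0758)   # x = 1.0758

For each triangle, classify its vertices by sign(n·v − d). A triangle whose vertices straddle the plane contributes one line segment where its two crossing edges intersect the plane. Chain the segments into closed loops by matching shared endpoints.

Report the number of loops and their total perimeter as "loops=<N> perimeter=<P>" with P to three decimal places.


loops=2 perimeter=8.293

Straddling triangles (20 of 50):
  (v0,v5,v1) [+-+] → (1.0758, 1.93274, 0)–(1.0758, 1.79979, 0.132938)  len=0.1880
  (v1,v5,v6) [+--] → (1.0758, 1.79979, 0.132938)–(1.0758, 1.37161, 0.5611)  len=0.6055
  (v1,v6,v2) [+-+] → (1.0758, 1.37161, 0.5611)–(1.0758, 0.859765, 0.440284)  len=0.5259
  (v2,v6,v7) [+--] → (1.0758, 0.859765, 0.440284)–(1.0758, 0.46366, 0.3468)  len=0.4070
  (v2,v7,v3) [+-+] → (1.0758, 0.46366, 0.3468)–(1.0758, 0.46366, -0.107429)  len=0.4542
  (v3,v7,v8) [+--] → (1.0758, 0.46366, -0.107429)–(1.0758, 0.46366, -0.3468)  len=0.2394
  (v3,v8,v4) [+-+] → (1.0758, 0.46366, -0.3468)–(1.0758, 0.818436, -0.430552)  len=0.3645
  (v4,v8,v9) [+--] → (1.0758, 0.818436, -0.430552)–(1.0758, 1.37161, -0.5611)  len=0.5684
  (v4,v9,v0) [+-+] → (1.0758, 1.37161, -0.5611)–(1.0758, 1.50442, -0.428298)  len=0.1878
  (v0,v9,v5) [+--] → (1.0758, 1.50442, -0.428298)–(1.0758, 1.93274, 0)  len=0.6057
  (v20,v0,v21) [-+-] → (1.0758, -1.93274, 0)–(1.0758, -1.50442, 0.428298)  len=0.6057
  (v21,v0,v1) [-++] → (1.0758, -1.50442, 0.428298)–(1.0758, -1.37161, 0.5611)  len=0.1878
  (v21,v1,v22) [-+-] → (1.0758, -1.37161, 0.5611)–(1.0758, -0.818436, 0.430552)  len=0.5684
  (v22,v1,v2) [-++] → (1.0758, -0.818436, 0.430552)–(1.0758, -0.46366, 0.3468)  len=0.3645
  (v22,v2,v23) [-+-] → (1.0758, -0.46366, 0.3468)–(1.0758, -0.46366, 0.107429)  len=0.2394
  (v23,v2,v3) [-++] → (1.0758, -0.46366, 0.107429)–(1.0758, -0.46366, -0.3468)  len=0.4542
  (v23,v3,v24) [-+-] → (1.0758, -0.46366, -0.3468)–(1.0758, -0.859765, -0.440284)  len=0.4070
  (v24,v3,v4) [-++] → (1.0758, -0.859765, -0.440284)–(1.0758, -1.37161, -0.5611)  len=0.5259
  (v24,v4,v20) [-+-] → (1.0758, -1.37161, -0.5611)–(1.0758, -1.79979, -0.132938)  len=0.6055
  (v20,v4,v0) [-++] → (1.0758, -1.79979, -0.132938)–(1.0758, -1.93274, 0)  len=0.1880

Chained into 2 loop(s):
  loop 1: 10 segments, perimeter = 4.1465
  loop 2: 10 segments, perimeter = 4.1465
Total perimeter = 8.293


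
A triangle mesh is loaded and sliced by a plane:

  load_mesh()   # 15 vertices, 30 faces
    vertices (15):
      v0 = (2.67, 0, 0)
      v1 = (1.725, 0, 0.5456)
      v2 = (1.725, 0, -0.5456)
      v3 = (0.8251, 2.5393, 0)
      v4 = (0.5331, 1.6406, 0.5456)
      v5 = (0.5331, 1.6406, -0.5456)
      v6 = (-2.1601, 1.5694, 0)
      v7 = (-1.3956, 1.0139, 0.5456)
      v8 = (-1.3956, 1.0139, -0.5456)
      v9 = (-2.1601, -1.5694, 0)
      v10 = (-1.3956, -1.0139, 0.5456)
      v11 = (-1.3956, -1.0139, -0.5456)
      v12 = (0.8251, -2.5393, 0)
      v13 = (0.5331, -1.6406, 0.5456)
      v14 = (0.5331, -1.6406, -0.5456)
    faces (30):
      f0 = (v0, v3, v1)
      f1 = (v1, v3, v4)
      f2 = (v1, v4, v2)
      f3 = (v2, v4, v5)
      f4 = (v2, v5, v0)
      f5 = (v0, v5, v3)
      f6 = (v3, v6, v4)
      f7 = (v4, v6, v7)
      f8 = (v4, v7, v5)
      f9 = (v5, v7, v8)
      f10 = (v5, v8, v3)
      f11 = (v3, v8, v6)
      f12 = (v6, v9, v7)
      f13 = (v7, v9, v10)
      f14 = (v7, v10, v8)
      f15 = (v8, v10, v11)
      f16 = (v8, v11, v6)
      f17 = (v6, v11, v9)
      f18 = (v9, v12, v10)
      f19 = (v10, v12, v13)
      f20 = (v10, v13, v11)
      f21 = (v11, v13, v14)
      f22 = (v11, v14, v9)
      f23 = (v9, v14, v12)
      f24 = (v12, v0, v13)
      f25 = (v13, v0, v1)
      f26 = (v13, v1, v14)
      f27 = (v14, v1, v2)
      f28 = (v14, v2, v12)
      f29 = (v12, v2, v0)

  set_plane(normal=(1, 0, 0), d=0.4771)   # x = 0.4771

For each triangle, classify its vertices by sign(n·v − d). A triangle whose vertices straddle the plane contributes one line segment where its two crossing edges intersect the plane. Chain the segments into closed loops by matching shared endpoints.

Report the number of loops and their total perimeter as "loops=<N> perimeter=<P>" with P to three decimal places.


loops=2 perimeter=6.068

Straddling triangles (12 of 30):
  (v3,v6,v4) [+-+] → (0.4771, 2.42623, 0)–(0.4771, 1.63912, 0.534255)  len=0.9513
  (v4,v6,v7) [+--] → (0.4771, 1.63912, 0.534255)–(0.4771, 1.6224, 0.5456)  len=0.0202
  (v4,v7,v5) [+-+] → (0.4771, 1.6224, 0.5456)–(0.4771, 1.6224, -0.513917)  len=1.0595
  (v5,v7,v8) [+--] → (0.4771, 1.6224, -0.513917)–(0.4771, 1.6224, -0.5456)  len=0.0317
  (v5,v8,v3) [+-+] → (0.4771, 1.6224, -0.5456)–(0.4771, 2.30026, -0.0854995)  len=0.8193
  (v3,v8,v6) [+--] → (0.4771, 2.30026, -0.0854995)–(0.4771, 2.42623, 0)  len=0.1522
  (v9,v12,v10) [-+-] → (0.4771, -2.42623, 0)–(0.4771, -2.30026, 0.0854995)  len=0.1522
  (v10,v12,v13) [-++] → (0.4771, -2.30026, 0.0854995)–(0.4771, -1.6224, 0.5456)  len=0.8193
  (v10,v13,v11) [-+-] → (0.4771, -1.6224, 0.5456)–(0.4771, -1.6224, 0.513917)  len=0.0317
  (v11,v13,v14) [-++] → (0.4771, -1.6224, 0.513917)–(0.4771, -1.6224, -0.5456)  len=1.0595
  (v11,v14,v9) [-+-] → (0.4771, -1.6224, -0.5456)–(0.4771, -1.63912, -0.534255)  len=0.0202
  (v9,v14,v12) [-++] → (0.4771, -1.63912, -0.534255)–(0.4771, -2.42623, 0)  len=0.9513

Chained into 2 loop(s):
  loop 1: 6 segments, perimeter = 3.0342
  loop 2: 6 segments, perimeter = 3.0342
Total perimeter = 6.068


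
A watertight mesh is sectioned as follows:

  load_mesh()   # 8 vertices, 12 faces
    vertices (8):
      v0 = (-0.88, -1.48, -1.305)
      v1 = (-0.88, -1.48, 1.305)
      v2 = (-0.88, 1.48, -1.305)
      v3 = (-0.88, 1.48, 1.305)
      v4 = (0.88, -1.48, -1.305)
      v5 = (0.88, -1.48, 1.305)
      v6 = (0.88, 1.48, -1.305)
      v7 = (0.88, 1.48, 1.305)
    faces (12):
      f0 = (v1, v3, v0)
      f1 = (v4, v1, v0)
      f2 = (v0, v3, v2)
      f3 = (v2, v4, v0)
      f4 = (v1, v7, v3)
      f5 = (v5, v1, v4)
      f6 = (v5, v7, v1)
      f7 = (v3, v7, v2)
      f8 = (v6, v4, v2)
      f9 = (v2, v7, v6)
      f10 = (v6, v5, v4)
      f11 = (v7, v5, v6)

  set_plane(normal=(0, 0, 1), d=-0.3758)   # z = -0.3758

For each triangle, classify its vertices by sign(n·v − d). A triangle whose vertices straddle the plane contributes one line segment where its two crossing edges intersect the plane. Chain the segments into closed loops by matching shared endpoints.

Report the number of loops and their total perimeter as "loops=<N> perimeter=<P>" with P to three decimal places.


loops=1 perimeter=9.440

Straddling triangles (8 of 12):
  (v1,v3,v0) [++-] → (-0.88, -0.426195, -0.3758)–(-0.88, -1.48, -0.3758)  len=1.0538
  (v4,v1,v0) [-+-] → (0.253413, -1.48, -0.3758)–(-0.88, -1.48, -0.3758)  len=1.1334
  (v0,v3,v2) [-+-] → (-0.88, -0.426195, -0.3758)–(-0.88, 1.48, -0.3758)  len=1.9062
  (v5,v1,v4) [++-] → (0.253413, -1.48, -0.3758)–(0.88, -1.48, -0.3758)  len=0.6266
  (v3,v7,v2) [++-] → (-0.253413, 1.48, -0.3758)–(-0.88, 1.48, -0.3758)  len=0.6266
  (v2,v7,v6) [-+-] → (-0.253413, 1.48, -0.3758)–(0.88, 1.48, -0.3758)  len=1.1334
  (v6,v5,v4) [-+-] → (0.88, 0.426195, -0.3758)–(0.88, -1.48, -0.3758)  len=1.9062
  (v7,v5,v6) [++-] → (0.88, 0.426195, -0.3758)–(0.88, 1.48, -0.3758)  len=1.0538

Chained into 1 loop(s):
  loop 1: 8 segments, perimeter = 9.4400
Total perimeter = 9.440


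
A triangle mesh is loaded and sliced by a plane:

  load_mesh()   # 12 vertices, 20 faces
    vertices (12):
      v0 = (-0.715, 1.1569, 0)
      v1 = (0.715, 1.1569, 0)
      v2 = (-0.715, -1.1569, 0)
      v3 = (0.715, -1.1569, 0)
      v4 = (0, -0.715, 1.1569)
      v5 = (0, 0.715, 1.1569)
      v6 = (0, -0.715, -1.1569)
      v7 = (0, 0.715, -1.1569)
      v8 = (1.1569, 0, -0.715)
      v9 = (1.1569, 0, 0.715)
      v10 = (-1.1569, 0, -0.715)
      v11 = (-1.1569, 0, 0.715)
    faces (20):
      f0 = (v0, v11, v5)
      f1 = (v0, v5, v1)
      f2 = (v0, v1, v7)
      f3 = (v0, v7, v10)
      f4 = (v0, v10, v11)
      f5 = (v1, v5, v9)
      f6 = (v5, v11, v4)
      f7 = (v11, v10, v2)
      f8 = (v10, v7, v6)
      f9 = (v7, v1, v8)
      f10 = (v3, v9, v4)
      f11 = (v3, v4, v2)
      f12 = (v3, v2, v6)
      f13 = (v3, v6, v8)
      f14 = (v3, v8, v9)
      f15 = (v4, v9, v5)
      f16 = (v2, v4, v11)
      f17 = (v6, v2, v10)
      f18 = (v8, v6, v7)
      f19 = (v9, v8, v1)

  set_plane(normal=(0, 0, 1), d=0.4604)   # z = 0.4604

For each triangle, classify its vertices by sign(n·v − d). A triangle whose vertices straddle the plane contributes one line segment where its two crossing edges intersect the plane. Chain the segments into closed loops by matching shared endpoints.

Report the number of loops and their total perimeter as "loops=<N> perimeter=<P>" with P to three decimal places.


Straddling triangles (10 of 20):
  (v0,v11,v5) [-++] → (-0.999547, 0.411953, 0.4604)–(-0.430459, 0.981041, 0.4604)  len=0.8048
  (v0,v5,v1) [-+-] → (-0.430459, 0.981041, 0.4604)–(0.430459, 0.981041, 0.4604)  len=0.8609
  (v0,v10,v11) [--+] → (-1.1569, 0, 0.4604)–(-0.999547, 0.411953, 0.4604)  len=0.4410
  (v1,v5,v9) [-++] → (0.430459, 0.981041, 0.4604)–(0.999547, 0.411953, 0.4604)  len=0.8048
  (v11,v10,v2) [+--] → (-1.1569, 0, 0.4604)–(-0.999547, -0.411953, 0.4604)  len=0.4410
  (v3,v9,v4) [-++] → (0.999547, -0.411953, 0.4604)–(0.430459, -0.981041, 0.4604)  len=0.8048
  (v3,v4,v2) [-+-] → (0.430459, -0.981041, 0.4604)–(-0.430459, -0.981041, 0.4604)  len=0.8609
  (v3,v8,v9) [--+] → (1.1569, 0, 0.4604)–(0.999547, -0.411953, 0.4604)  len=0.4410
  (v2,v4,v11) [-++] → (-0.430459, -0.981041, 0.4604)–(-0.999547, -0.411953, 0.4604)  len=0.8048
  (v9,v8,v1) [+--] → (1.1569, 0, 0.4604)–(0.999547, 0.411953, 0.4604)  len=0.4410

Chained into 1 loop(s):
  loop 1: 10 segments, perimeter = 6.7050
Total perimeter = 6.705

loops=1 perimeter=6.705


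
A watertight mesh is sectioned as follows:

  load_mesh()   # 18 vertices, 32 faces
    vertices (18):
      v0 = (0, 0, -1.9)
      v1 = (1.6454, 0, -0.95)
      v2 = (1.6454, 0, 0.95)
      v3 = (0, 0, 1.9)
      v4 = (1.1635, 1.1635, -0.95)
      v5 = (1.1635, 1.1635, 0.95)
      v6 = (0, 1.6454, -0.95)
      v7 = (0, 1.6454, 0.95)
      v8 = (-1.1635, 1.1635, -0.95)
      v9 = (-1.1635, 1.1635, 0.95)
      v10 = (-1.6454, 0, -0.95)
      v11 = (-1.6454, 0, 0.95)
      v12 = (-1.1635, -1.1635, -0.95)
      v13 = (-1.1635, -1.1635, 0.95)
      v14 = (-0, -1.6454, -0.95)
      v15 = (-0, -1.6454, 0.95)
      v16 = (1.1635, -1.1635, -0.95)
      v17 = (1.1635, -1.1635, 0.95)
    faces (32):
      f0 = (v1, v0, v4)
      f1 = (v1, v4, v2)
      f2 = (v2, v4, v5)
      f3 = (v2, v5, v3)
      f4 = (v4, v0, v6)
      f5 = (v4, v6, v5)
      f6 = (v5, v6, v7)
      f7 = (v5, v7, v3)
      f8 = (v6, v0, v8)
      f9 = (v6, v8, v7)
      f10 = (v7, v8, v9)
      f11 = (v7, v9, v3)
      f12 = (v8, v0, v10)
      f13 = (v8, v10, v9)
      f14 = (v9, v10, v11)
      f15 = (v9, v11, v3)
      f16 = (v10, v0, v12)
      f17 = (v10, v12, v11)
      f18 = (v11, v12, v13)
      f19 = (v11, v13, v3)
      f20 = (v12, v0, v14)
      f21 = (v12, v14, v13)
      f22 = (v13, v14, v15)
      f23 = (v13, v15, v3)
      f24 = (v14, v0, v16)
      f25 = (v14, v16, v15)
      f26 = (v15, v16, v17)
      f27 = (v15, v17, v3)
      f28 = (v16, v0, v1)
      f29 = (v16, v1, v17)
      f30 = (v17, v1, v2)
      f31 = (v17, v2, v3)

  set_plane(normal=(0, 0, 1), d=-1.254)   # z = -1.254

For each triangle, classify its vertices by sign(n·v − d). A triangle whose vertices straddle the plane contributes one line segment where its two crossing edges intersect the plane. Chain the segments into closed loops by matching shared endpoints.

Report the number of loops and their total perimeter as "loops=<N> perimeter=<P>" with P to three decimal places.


Straddling triangles (8 of 32):
  (v1,v0,v4) [+-+] → (1.11887, 0, -1.254)–(0.79118, 0.79118, -1.254)  len=0.8564
  (v4,v0,v6) [+-+] → (0.79118, 0.79118, -1.254)–(0, 1.11887, -1.254)  len=0.8564
  (v6,v0,v8) [+-+] → (0, 1.11887, -1.254)–(-0.79118, 0.79118, -1.254)  len=0.8564
  (v8,v0,v10) [+-+] → (-0.79118, 0.79118, -1.254)–(-1.11887, 0, -1.254)  len=0.8564
  (v10,v0,v12) [+-+] → (-1.11887, 0, -1.254)–(-0.79118, -0.79118, -1.254)  len=0.8564
  (v12,v0,v14) [+-+] → (-0.79118, -0.79118, -1.254)–(0, -1.11887, -1.254)  len=0.8564
  (v14,v0,v16) [+-+] → (0, -1.11887, -1.254)–(0.79118, -0.79118, -1.254)  len=0.8564
  (v16,v0,v1) [+-+] → (0.79118, -0.79118, -1.254)–(1.11887, 0, -1.254)  len=0.8564

Chained into 1 loop(s):
  loop 1: 8 segments, perimeter = 6.8509
Total perimeter = 6.851

loops=1 perimeter=6.851


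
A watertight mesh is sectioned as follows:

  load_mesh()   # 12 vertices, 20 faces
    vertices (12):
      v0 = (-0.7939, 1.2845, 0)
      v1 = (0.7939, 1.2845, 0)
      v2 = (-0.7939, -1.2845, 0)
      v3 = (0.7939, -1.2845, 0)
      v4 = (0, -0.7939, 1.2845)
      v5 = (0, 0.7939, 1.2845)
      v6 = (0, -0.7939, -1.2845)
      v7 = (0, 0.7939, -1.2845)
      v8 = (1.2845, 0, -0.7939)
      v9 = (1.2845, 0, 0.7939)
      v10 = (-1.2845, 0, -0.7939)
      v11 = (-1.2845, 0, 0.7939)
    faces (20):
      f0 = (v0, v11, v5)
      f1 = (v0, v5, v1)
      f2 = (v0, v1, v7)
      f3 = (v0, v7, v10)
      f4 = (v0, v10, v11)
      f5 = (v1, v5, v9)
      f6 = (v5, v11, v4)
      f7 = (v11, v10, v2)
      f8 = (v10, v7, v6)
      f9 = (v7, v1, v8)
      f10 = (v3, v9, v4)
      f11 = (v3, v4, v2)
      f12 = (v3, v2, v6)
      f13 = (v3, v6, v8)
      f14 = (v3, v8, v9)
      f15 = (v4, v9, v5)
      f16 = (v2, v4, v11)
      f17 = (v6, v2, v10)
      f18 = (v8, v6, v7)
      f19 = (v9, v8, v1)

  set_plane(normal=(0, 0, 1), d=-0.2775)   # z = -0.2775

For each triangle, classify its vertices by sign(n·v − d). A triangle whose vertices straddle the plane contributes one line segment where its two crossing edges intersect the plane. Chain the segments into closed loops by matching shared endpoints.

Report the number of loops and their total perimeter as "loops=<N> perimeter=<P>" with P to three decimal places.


Straddling triangles (10 of 20):
  (v0,v1,v7) [++-] → (0.622388, 1.17851, -0.2775)–(-0.622388, 1.17851, -0.2775)  len=1.2448
  (v0,v7,v10) [+--] → (-0.622388, 1.17851, -0.2775)–(-0.965384, 0.835516, -0.2775)  len=0.4851
  (v0,v10,v11) [+-+] → (-0.965384, 0.835516, -0.2775)–(-1.2845, 0, -0.2775)  len=0.8944
  (v11,v10,v2) [+-+] → (-1.2845, 0, -0.2775)–(-0.965384, -0.835516, -0.2775)  len=0.8944
  (v7,v1,v8) [-+-] → (0.622388, 1.17851, -0.2775)–(0.965384, 0.835516, -0.2775)  len=0.4851
  (v3,v2,v6) [++-] → (-0.622388, -1.17851, -0.2775)–(0.622388, -1.17851, -0.2775)  len=1.2448
  (v3,v6,v8) [+--] → (0.622388, -1.17851, -0.2775)–(0.965384, -0.835516, -0.2775)  len=0.4851
  (v3,v8,v9) [+-+] → (0.965384, -0.835516, -0.2775)–(1.2845, 0, -0.2775)  len=0.8944
  (v6,v2,v10) [-+-] → (-0.622388, -1.17851, -0.2775)–(-0.965384, -0.835516, -0.2775)  len=0.4851
  (v9,v8,v1) [+-+] → (1.2845, 0, -0.2775)–(0.965384, 0.835516, -0.2775)  len=0.8944

Chained into 1 loop(s):
  loop 1: 10 segments, perimeter = 8.0074
Total perimeter = 8.007

loops=1 perimeter=8.007


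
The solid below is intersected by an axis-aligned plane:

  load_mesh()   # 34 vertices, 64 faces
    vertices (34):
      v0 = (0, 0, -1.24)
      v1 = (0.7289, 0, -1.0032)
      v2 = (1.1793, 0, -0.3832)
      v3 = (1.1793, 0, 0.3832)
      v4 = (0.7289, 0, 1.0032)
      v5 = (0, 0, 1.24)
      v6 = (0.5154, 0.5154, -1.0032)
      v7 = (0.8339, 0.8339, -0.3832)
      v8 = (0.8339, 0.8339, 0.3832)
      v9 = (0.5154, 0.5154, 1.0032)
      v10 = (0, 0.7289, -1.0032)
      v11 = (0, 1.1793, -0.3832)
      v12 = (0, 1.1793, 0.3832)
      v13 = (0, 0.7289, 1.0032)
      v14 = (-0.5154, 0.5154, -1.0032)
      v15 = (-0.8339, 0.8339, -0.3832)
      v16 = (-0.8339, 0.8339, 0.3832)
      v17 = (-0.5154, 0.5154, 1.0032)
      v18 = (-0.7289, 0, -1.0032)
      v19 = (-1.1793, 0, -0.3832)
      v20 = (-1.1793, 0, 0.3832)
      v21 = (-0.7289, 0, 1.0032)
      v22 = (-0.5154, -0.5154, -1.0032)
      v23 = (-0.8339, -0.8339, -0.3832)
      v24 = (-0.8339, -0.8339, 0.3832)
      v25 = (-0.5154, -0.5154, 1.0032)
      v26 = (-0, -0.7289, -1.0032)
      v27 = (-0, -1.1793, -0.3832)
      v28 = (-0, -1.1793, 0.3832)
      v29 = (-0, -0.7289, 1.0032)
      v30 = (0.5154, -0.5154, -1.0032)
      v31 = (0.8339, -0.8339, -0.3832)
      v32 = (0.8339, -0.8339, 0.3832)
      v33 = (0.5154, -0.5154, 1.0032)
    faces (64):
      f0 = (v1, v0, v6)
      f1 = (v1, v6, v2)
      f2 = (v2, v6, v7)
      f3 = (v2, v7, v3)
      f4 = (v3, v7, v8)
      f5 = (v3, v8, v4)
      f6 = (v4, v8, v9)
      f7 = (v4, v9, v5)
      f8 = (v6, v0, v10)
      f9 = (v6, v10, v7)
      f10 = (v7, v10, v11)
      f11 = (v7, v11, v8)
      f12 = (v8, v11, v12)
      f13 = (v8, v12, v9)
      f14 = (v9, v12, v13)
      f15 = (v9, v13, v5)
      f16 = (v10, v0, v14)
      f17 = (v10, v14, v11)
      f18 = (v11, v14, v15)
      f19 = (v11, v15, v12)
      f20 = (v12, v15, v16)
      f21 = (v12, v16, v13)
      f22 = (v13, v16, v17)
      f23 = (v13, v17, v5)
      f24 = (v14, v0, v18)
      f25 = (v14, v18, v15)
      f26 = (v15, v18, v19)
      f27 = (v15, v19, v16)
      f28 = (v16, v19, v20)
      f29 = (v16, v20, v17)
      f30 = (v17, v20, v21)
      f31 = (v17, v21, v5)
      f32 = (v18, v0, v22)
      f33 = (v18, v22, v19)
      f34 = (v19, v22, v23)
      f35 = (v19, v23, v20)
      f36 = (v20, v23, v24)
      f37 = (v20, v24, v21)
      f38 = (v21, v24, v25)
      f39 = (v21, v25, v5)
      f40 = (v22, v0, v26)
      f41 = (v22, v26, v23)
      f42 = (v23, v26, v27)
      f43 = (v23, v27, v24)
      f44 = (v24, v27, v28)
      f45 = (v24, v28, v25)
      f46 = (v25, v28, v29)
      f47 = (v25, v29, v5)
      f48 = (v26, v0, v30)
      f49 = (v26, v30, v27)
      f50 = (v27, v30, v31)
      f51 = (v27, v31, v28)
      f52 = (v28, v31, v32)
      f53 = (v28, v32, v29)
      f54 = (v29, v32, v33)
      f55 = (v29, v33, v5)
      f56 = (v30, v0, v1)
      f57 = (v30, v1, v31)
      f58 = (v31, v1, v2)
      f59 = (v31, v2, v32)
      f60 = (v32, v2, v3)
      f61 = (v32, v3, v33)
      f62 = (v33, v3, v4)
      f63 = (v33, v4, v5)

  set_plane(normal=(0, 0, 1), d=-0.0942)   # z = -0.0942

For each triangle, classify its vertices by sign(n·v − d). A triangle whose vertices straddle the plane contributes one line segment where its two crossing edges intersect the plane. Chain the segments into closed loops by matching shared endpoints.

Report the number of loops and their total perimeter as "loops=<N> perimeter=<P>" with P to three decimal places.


Straddling triangles (16 of 64):
  (v2,v7,v3) [--+] → (0.964146, 0.519447, -0.0942)–(1.1793, 0, -0.0942)  len=0.5622
  (v3,v7,v8) [+-+] → (0.964146, 0.519447, -0.0942)–(0.8339, 0.8339, -0.0942)  len=0.3404
  (v7,v11,v8) [--+] → (0.314453, 1.04905, -0.0942)–(0.8339, 0.8339, -0.0942)  len=0.5622
  (v8,v11,v12) [+-+] → (0.314453, 1.04905, -0.0942)–(0, 1.1793, -0.0942)  len=0.3404
  (v11,v15,v12) [--+] → (-0.519447, 0.964146, -0.0942)–(0, 1.1793, -0.0942)  len=0.5622
  (v12,v15,v16) [+-+] → (-0.519447, 0.964146, -0.0942)–(-0.8339, 0.8339, -0.0942)  len=0.3404
  (v15,v19,v16) [--+] → (-1.04905, 0.314453, -0.0942)–(-0.8339, 0.8339, -0.0942)  len=0.5622
  (v16,v19,v20) [+-+] → (-1.04905, 0.314453, -0.0942)–(-1.1793, 0, -0.0942)  len=0.3404
  (v19,v23,v20) [--+] → (-0.964146, -0.519447, -0.0942)–(-1.1793, 0, -0.0942)  len=0.5622
  (v20,v23,v24) [+-+] → (-0.964146, -0.519447, -0.0942)–(-0.8339, -0.8339, -0.0942)  len=0.3404
  (v23,v27,v24) [--+] → (-0.314453, -1.04905, -0.0942)–(-0.8339, -0.8339, -0.0942)  len=0.5622
  (v24,v27,v28) [+-+] → (-0.314453, -1.04905, -0.0942)–(0, -1.1793, -0.0942)  len=0.3404
  (v27,v31,v28) [--+] → (0.519447, -0.964146, -0.0942)–(0, -1.1793, -0.0942)  len=0.5622
  (v28,v31,v32) [+-+] → (0.519447, -0.964146, -0.0942)–(0.8339, -0.8339, -0.0942)  len=0.3404
  (v31,v2,v32) [--+] → (1.04905, -0.314453, -0.0942)–(0.8339, -0.8339, -0.0942)  len=0.5622
  (v32,v2,v3) [+-+] → (1.04905, -0.314453, -0.0942)–(1.1793, 0, -0.0942)  len=0.3404

Chained into 1 loop(s):
  loop 1: 16 segments, perimeter = 7.2208
Total perimeter = 7.221

loops=1 perimeter=7.221


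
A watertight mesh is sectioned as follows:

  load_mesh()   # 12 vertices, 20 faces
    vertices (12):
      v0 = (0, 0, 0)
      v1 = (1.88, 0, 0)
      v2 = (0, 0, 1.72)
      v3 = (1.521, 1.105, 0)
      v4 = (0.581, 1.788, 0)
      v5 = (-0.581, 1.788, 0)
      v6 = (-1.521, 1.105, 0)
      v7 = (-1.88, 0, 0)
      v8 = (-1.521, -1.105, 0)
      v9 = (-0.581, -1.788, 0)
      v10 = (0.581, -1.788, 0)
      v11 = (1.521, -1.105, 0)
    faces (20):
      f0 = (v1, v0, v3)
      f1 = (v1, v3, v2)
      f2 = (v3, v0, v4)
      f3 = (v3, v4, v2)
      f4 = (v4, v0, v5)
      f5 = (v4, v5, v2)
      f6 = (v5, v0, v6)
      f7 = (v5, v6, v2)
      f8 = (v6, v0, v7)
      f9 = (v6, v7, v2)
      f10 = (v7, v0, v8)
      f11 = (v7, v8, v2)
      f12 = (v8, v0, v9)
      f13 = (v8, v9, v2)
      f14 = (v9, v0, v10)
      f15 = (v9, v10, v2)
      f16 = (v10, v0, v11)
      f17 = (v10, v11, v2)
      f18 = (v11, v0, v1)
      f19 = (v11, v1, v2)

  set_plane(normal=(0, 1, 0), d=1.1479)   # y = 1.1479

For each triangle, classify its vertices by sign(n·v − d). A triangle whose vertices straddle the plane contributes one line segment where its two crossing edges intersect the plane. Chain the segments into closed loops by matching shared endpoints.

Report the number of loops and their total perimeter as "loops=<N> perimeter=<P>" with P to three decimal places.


Straddling triangles (6 of 20):
  (v3,v0,v4) [--+] → (0.373003, 1.1479, 0)–(1.46196, 1.1479, 0)  len=1.0890
  (v3,v4,v2) [-+-] → (1.46196, 1.1479, 0)–(0.373003, 1.1479, 0.615756)  len=1.2510
  (v4,v0,v5) [+-+] → (0.373003, 1.1479, 0)–(-0.373003, 1.1479, 0)  len=0.7460
  (v4,v5,v2) [++-] → (-0.373003, 1.1479, 0.615756)–(0.373003, 1.1479, 0.615756)  len=0.7460
  (v5,v0,v6) [+--] → (-0.373003, 1.1479, 0)–(-1.46196, 1.1479, 0)  len=1.0890
  (v5,v6,v2) [+--] → (-1.46196, 1.1479, 0)–(-0.373003, 1.1479, 0.615756)  len=1.2510

Chained into 1 loop(s):
  loop 1: 6 segments, perimeter = 6.1719
Total perimeter = 6.172

loops=1 perimeter=6.172


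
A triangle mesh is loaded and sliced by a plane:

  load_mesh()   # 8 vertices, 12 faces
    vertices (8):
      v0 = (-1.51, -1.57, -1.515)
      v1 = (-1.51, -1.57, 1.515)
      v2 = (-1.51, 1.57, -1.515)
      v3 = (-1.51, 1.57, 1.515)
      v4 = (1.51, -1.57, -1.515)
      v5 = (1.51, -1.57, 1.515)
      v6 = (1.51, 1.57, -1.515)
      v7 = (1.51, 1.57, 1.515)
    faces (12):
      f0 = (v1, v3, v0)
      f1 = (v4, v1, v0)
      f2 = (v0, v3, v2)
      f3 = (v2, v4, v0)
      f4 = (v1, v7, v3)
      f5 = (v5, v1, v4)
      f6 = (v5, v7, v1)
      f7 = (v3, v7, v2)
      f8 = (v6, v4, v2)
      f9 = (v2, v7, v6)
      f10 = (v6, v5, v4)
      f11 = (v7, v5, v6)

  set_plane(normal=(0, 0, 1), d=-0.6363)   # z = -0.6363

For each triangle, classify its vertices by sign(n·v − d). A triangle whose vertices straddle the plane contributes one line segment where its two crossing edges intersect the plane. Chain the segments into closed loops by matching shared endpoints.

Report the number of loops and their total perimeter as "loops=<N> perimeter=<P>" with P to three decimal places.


loops=1 perimeter=12.320

Straddling triangles (8 of 12):
  (v1,v3,v0) [++-] → (-1.51, -0.6594, -0.6363)–(-1.51, -1.57, -0.6363)  len=0.9106
  (v4,v1,v0) [-+-] → (0.6342, -1.57, -0.6363)–(-1.51, -1.57, -0.6363)  len=2.1442
  (v0,v3,v2) [-+-] → (-1.51, -0.6594, -0.6363)–(-1.51, 1.57, -0.6363)  len=2.2294
  (v5,v1,v4) [++-] → (0.6342, -1.57, -0.6363)–(1.51, -1.57, -0.6363)  len=0.8758
  (v3,v7,v2) [++-] → (-0.6342, 1.57, -0.6363)–(-1.51, 1.57, -0.6363)  len=0.8758
  (v2,v7,v6) [-+-] → (-0.6342, 1.57, -0.6363)–(1.51, 1.57, -0.6363)  len=2.1442
  (v6,v5,v4) [-+-] → (1.51, 0.6594, -0.6363)–(1.51, -1.57, -0.6363)  len=2.2294
  (v7,v5,v6) [++-] → (1.51, 0.6594, -0.6363)–(1.51, 1.57, -0.6363)  len=0.9106

Chained into 1 loop(s):
  loop 1: 8 segments, perimeter = 12.3200
Total perimeter = 12.320


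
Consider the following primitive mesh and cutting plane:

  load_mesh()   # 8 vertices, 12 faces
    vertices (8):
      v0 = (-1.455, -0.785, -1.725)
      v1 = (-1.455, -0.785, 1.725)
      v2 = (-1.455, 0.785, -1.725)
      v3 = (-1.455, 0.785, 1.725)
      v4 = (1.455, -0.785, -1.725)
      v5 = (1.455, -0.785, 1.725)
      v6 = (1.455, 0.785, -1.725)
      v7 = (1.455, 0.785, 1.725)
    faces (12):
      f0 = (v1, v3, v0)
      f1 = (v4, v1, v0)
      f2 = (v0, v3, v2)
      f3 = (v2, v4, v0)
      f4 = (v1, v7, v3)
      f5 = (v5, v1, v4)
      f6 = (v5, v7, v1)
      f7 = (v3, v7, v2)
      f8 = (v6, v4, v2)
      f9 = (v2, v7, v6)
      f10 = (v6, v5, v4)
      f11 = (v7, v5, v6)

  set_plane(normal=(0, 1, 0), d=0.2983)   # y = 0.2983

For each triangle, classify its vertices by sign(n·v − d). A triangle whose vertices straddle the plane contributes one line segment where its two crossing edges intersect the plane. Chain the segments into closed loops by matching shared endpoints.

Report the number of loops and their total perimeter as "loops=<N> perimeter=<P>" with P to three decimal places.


loops=1 perimeter=12.720

Straddling triangles (8 of 12):
  (v1,v3,v0) [-+-] → (-1.455, 0.2983, 1.725)–(-1.455, 0.2983, 0.6555)  len=1.0695
  (v0,v3,v2) [-++] → (-1.455, 0.2983, 0.6555)–(-1.455, 0.2983, -1.725)  len=2.3805
  (v2,v4,v0) [+--] → (-0.5529, 0.2983, -1.725)–(-1.455, 0.2983, -1.725)  len=0.9021
  (v1,v7,v3) [-++] → (0.5529, 0.2983, 1.725)–(-1.455, 0.2983, 1.725)  len=2.0079
  (v5,v7,v1) [-+-] → (1.455, 0.2983, 1.725)–(0.5529, 0.2983, 1.725)  len=0.9021
  (v6,v4,v2) [+-+] → (1.455, 0.2983, -1.725)–(-0.5529, 0.2983, -1.725)  len=2.0079
  (v6,v5,v4) [+--] → (1.455, 0.2983, -0.6555)–(1.455, 0.2983, -1.725)  len=1.0695
  (v7,v5,v6) [+-+] → (1.455, 0.2983, 1.725)–(1.455, 0.2983, -0.6555)  len=2.3805

Chained into 1 loop(s):
  loop 1: 8 segments, perimeter = 12.7200
Total perimeter = 12.720


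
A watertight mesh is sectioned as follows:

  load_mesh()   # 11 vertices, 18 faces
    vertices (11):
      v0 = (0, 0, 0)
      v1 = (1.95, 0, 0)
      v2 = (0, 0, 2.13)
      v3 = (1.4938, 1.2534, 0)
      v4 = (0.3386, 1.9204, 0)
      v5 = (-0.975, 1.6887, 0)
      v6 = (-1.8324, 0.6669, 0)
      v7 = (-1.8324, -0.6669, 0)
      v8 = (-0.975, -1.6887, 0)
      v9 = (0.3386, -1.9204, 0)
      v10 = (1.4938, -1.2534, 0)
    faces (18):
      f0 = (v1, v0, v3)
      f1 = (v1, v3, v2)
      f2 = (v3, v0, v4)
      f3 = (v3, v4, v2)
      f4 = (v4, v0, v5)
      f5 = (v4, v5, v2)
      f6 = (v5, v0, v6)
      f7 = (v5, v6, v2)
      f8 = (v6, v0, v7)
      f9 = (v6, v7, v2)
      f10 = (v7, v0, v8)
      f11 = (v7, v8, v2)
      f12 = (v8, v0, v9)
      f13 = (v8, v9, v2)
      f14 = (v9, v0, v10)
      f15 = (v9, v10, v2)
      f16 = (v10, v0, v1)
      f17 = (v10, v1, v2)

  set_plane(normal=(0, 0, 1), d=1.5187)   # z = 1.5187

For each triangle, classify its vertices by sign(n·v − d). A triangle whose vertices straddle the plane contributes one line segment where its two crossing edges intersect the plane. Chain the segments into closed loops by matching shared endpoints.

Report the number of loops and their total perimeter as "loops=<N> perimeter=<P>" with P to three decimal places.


loops=1 perimeter=3.445

Straddling triangles (9 of 18):
  (v1,v3,v2) [--+] → (0.428714, 0.35972, 1.5187)–(0.559641, 0, 1.5187)  len=0.3828
  (v3,v4,v2) [--+] → (0.0971766, 0.551146, 1.5187)–(0.428714, 0.35972, 1.5187)  len=0.3828
  (v4,v5,v2) [--+] → (-0.27982, 0.484649, 1.5187)–(0.0971766, 0.551146, 1.5187)  len=0.3828
  (v5,v6,v2) [--+] → (-0.52589, 0.191397, 1.5187)–(-0.27982, 0.484649, 1.5187)  len=0.3828
  (v6,v7,v2) [--+] → (-0.52589, -0.191397, 1.5187)–(-0.52589, 0.191397, 1.5187)  len=0.3828
  (v7,v8,v2) [--+] → (-0.27982, -0.484649, 1.5187)–(-0.52589, -0.191397, 1.5187)  len=0.3828
  (v8,v9,v2) [--+] → (0.0971766, -0.551146, 1.5187)–(-0.27982, -0.484649, 1.5187)  len=0.3828
  (v9,v10,v2) [--+] → (0.428714, -0.35972, 1.5187)–(0.0971766, -0.551146, 1.5187)  len=0.3828
  (v10,v1,v2) [--+] → (0.559641, 0, 1.5187)–(0.428714, -0.35972, 1.5187)  len=0.3828

Chained into 1 loop(s):
  loop 1: 9 segments, perimeter = 3.4453
Total perimeter = 3.445


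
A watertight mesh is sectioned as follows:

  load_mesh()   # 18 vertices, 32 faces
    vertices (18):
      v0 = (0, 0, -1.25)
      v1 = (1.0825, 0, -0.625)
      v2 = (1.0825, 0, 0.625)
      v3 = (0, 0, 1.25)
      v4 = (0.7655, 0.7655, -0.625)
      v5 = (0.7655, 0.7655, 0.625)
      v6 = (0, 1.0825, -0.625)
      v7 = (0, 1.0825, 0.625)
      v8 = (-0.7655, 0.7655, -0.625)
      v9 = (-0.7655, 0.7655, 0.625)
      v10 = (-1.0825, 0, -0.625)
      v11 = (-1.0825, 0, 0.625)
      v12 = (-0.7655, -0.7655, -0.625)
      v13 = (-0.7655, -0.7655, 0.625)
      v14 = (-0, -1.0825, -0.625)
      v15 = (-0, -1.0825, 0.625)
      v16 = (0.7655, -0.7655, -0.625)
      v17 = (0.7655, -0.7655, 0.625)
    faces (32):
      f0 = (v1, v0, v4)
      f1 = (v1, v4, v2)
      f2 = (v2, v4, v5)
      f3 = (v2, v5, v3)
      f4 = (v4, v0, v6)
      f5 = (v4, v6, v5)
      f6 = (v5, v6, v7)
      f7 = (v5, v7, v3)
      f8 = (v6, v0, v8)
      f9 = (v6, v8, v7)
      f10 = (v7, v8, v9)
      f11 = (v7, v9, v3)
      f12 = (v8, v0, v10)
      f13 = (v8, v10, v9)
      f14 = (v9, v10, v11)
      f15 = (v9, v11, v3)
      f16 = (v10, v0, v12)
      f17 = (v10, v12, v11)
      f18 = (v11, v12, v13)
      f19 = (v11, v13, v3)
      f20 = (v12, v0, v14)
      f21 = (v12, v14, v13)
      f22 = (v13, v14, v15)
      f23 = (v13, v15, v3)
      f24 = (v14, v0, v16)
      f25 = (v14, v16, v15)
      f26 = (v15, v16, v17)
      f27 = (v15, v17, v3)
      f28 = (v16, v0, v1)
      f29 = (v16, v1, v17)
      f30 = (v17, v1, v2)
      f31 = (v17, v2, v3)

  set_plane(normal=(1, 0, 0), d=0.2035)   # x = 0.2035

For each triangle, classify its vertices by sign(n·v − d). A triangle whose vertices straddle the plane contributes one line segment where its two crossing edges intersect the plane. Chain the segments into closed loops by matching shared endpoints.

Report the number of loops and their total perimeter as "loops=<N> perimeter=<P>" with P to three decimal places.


Straddling triangles (12 of 32):
  (v1,v0,v4) [+-+] → (0.2035, 0, -1.13251)–(0.2035, 0.2035, -1.08385)  len=0.2092
  (v2,v5,v3) [++-] → (0.2035, 0.2035, 1.08385)–(0.2035, 0, 1.13251)  len=0.2092
  (v4,v0,v6) [+--] → (0.2035, 0.2035, -1.08385)–(0.2035, 0.998229, -0.625)  len=0.9177
  (v4,v6,v5) [+-+] → (0.2035, 0.998229, -0.625)–(0.2035, 0.998229, -0.292701)  len=0.3323
  (v5,v6,v7) [+--] → (0.2035, 0.998229, -0.292701)–(0.2035, 0.998229, 0.625)  len=0.9177
  (v5,v7,v3) [+--] → (0.2035, 0.998229, 0.625)–(0.2035, 0.2035, 1.08385)  len=0.9177
  (v14,v0,v16) [--+] → (0.2035, -0.2035, -1.08385)–(0.2035, -0.998229, -0.625)  len=0.9177
  (v14,v16,v15) [-+-] → (0.2035, -0.998229, -0.625)–(0.2035, -0.998229, 0.292701)  len=0.9177
  (v15,v16,v17) [-++] → (0.2035, -0.998229, 0.292701)–(0.2035, -0.998229, 0.625)  len=0.3323
  (v15,v17,v3) [-+-] → (0.2035, -0.998229, 0.625)–(0.2035, -0.2035, 1.08385)  len=0.9177
  (v16,v0,v1) [+-+] → (0.2035, -0.2035, -1.08385)–(0.2035, 0, -1.13251)  len=0.2092
  (v17,v2,v3) [++-] → (0.2035, 0, 1.13251)–(0.2035, -0.2035, 1.08385)  len=0.2092

Chained into 1 loop(s):
  loop 1: 12 segments, perimeter = 7.0077
Total perimeter = 7.008

loops=1 perimeter=7.008
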